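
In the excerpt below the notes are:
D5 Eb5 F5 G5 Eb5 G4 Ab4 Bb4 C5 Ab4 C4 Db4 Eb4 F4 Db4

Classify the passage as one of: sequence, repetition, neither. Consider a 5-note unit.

Each 5-note cell is the previous one transposed down a 5th.

sequence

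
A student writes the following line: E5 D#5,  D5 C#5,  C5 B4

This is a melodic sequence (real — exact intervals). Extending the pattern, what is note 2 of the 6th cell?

Grouping in 2s, the 2nd note of each cell is D#5, C#5, B4.
Extending down a 2nd: A4 → G4 → F4.

F4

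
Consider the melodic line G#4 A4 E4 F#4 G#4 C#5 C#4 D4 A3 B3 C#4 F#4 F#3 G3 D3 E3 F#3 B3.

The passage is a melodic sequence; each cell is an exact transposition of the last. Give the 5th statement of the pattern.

E2 F2 C2 D2 E2 A2

The 6-note cells begin on G#4, C#4, F#3 — each down a 5th from the last.
Extending down a 5th: B2 → E2.
From E2 the exact shape gives E2 F2 C2 D2 E2 A2.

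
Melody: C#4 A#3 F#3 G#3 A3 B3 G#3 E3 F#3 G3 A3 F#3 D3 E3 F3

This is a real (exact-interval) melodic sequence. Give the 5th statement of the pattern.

F3 D3 Bb2 C3 Db3

Unit = 5 notes; the statements start on C#4, B3, A3, moving down a 2nd each time.
Carrying on: G3 → F3.
So cell 5 is F3 D3 Bb2 C3 Db3.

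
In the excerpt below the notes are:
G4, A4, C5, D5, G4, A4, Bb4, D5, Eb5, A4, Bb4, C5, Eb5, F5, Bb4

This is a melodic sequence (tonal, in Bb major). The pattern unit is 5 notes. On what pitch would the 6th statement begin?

Eb5

The 5-note cells begin on G4, A4, Bb4 — each up a 2nd from the last.
Extending the heads up a 2nd: C5 → D5 → Eb5.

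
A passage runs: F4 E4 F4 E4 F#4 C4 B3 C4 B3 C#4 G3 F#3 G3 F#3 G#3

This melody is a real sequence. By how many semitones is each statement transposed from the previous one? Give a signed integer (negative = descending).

-5

With a 5-note motive the entries are F4, C4, G3, each down a 4th from the previous.
Counting half-steps from F4 to C4: -5.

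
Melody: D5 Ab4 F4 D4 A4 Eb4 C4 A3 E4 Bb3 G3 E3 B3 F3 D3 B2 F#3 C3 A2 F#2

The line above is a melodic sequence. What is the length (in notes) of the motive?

20 notes total. Splitting into 5 groups of 4:
D5 Ab4 F4 D4 | A4 Eb4 C4 A3 | E4 Bb3 G3 E3 | B3 F3 D3 B2 | F#3 C3 A2 F#2
That's a consistent down a 4th shift per cell, and no other grouping gives one.

4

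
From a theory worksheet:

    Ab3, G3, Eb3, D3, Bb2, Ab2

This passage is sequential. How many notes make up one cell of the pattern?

There are 6 notes; a 2-note unit gives 3 cells:
Ab3 G3 | Eb3 D3 | Bb2 Ab2
That's a consistent down a 4th shift per cell, and no other grouping gives one.

2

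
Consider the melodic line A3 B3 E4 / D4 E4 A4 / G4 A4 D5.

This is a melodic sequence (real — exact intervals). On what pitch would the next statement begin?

C5

With a 3-note motive the entries are A3, D4, G4, each up a 4th from the previous.
One more step up a 4th gives C5.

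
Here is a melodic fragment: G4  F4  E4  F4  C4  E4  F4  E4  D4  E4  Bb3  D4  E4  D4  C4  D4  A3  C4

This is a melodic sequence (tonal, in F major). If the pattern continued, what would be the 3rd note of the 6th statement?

With 6-note cells, note 3 of each statement runs E4, D4, C4.
Carrying that down a 2nd forward: Bb3 → A3 → G3.

G3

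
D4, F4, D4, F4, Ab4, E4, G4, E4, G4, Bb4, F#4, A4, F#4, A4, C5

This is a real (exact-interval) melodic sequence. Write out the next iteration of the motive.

The 5-note cells begin on D4, E4, F#4 — each up a 2nd from the last.
Statement 4 starts on G#4 and keeps the same exact contour: G#4 B4 G#4 B4 D5.

G#4 B4 G#4 B4 D5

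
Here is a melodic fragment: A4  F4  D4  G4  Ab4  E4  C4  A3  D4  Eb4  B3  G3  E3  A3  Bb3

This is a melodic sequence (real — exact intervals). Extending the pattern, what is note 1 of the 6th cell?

The unit is 5 notes. Position-1 pitches of the 3 shown cells: A4, E4, B3.
Extending down a 4th: F#3 → C#3 → G#2.

G#2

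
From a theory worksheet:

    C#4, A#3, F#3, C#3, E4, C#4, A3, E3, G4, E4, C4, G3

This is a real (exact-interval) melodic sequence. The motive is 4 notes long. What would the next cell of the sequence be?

Bb4 G4 Eb4 Bb3

Unit = 4 notes; the statements start on C#4, E4, G4, moving up a 3rd each time.
Statement 4 starts on Bb4 and keeps the same exact contour: Bb4 G4 Eb4 Bb3.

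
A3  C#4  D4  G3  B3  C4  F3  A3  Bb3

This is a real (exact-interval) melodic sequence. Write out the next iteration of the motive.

Unit = 3 notes; the statements start on A3, G3, F3, moving down a 2nd each time.
So cell 4 is Eb3 G3 Ab3.

Eb3 G3 Ab3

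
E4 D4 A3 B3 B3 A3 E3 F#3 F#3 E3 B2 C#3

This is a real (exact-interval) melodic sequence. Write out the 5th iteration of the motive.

G#2 F#2 C#2 D#2

With a 4-note motive the entries are E4, B3, F#3, each down a 4th from the previous.
Continuing the starts: C#3 → G#2.
So cell 5 is G#2 F#2 C#2 D#2.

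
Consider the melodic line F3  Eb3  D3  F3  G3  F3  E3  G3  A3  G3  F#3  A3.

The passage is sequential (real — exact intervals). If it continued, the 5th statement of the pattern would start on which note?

The 4-note cells begin on F3, G3, A3 — each up a 2nd from the last.
Extending the heads up a 2nd: B3 → C#4.

C#4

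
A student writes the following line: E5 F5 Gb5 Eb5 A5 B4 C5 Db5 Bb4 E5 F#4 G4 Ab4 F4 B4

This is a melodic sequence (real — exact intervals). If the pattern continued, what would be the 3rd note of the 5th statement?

The unit is 5 notes. Position-3 pitches of the 3 shown cells: Gb5, Db5, Ab4.
Carrying that down a 4th forward: Eb4 → Bb3.

Bb3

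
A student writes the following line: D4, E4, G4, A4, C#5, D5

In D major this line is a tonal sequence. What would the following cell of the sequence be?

F#5 G5

Taking 2-note groups, the heads are D4, G4, C#5: the pattern moves up a 4th.
Statement 4 starts on F#5 and keeps the same diatonic contour: F#5 G5.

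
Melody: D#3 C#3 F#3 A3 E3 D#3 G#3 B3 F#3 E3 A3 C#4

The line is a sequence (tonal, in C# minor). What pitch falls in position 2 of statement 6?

Grouping in 4s, the 2nd note of each cell is C#3, D#3, E3.
Each moves up a 2nd. Continuing: F#3 → G#3 → A3.

A3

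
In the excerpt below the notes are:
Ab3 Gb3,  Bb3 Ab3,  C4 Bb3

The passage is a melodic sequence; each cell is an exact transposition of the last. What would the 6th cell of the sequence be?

Unit = 2 notes; the statements start on Ab3, Bb3, C4, moving up a 2nd each time.
Extending up a 2nd: D4 → E4 → F#4.
Statement 6 starts on F#4 and keeps the same exact contour: F#4 E4.

F#4 E4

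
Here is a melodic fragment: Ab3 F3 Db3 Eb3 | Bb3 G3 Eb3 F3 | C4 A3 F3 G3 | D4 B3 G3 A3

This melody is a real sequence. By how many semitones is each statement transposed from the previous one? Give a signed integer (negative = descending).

Unit = 4 notes; the statements start on Ab3, Bb3, C4, D4, moving up a 2nd each time.
Counting half-steps from Ab3 to Bb3: 2.

2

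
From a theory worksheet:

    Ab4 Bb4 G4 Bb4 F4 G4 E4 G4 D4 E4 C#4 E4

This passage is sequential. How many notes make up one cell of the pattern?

12 notes total. Splitting into 3 groups of 4:
Ab4 Bb4 G4 Bb4 | F4 G4 E4 G4 | D4 E4 C#4 E4
Every group is a transposition down a 3rd of the one before; no shorter unit works.

4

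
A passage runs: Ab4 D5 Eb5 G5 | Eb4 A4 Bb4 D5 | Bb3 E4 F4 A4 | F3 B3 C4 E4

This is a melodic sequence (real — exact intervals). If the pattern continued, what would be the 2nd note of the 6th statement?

C#3

Grouping in 4s, the 2nd note of each cell is D5, A4, E4, B3.
Extending down a 4th: F#3 → C#3.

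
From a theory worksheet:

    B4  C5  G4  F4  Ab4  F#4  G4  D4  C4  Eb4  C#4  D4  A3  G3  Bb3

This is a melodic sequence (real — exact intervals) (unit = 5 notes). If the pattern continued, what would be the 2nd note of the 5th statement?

E3

The unit is 5 notes. Position-2 pitches of the 3 shown cells: C5, G4, D4.
Each moves down a 4th. Continuing: A3 → E3.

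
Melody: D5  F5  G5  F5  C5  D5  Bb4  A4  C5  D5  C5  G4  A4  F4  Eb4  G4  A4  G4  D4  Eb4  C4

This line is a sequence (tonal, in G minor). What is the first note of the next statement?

Taking 7-note groups, the heads are D5, A4, Eb4: the pattern moves down a 4th.
One more step down a 4th gives Bb3.

Bb3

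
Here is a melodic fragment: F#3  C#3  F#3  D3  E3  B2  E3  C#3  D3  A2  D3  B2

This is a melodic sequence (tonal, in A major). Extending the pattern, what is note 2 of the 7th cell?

D2

With 4-note cells, note 2 of each statement runs C#3, B2, A2.
Each moves down a 2nd. Continuing: G#2 → F#2 → E2 → D2.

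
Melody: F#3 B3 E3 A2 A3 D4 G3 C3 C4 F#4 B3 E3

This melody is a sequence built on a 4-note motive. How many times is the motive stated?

3

12 notes in groups of 4 gives 12/4 = 3 statements.
Starts: F#3, A3, C4 — each up a 3rd.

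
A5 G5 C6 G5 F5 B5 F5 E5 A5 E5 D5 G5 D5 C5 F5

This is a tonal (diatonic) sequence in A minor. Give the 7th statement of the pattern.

B4 A4 D5

Taking 3-note groups, the heads are A5, G5, F5, E5, D5: the pattern moves down a 2nd.
Extending down a 2nd: C5 → B4.
So cell 7 is B4 A4 D5.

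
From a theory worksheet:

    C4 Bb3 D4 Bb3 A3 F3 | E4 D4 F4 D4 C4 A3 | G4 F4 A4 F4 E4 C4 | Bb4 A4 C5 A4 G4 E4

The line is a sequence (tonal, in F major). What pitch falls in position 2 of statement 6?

E5

The unit is 6 notes. Position-2 pitches of the 4 shown cells: Bb3, D4, F4, A4.
Extending up a 3rd: C5 → E5.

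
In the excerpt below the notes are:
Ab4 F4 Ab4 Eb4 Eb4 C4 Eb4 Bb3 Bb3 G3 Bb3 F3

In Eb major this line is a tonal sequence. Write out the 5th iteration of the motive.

Unit = 4 notes; the statements start on Ab4, Eb4, Bb3, moving down a 4th each time.
Carrying on: F3 → C3.
So cell 5 is C3 Ab2 C3 G2.

C3 Ab2 C3 G2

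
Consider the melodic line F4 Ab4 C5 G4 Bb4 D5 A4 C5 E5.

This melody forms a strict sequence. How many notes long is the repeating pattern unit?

3

9 notes total. Splitting into 3 groups of 3:
F4 Ab4 C5 | G4 Bb4 D5 | A4 C5 E5
Each cell is the previous one up a 2nd — so the unit is 3 notes.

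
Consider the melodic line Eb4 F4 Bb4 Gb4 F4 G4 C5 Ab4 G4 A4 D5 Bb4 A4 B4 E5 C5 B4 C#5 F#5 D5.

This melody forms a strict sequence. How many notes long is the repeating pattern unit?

4

There are 20 notes; a 4-note unit gives 5 cells:
Eb4 F4 Bb4 Gb4 | F4 G4 C5 Ab4 | G4 A4 D5 Bb4 | A4 B4 E5 C5 | B4 C#5 F#5 D5
Every group is a transposition up a 2nd of the one before; no shorter unit works.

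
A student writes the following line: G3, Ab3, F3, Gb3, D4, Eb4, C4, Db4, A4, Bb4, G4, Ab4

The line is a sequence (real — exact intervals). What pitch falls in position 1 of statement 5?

B5

With 4-note cells, note 1 of each statement runs G3, D4, A4.
Each moves up a 5th. Continuing: E5 → B5.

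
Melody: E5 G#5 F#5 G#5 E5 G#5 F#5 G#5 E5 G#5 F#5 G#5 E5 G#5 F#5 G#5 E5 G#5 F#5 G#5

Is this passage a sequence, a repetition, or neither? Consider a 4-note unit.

Each 4-note cell is identical (E5 G#5 F#5 G#5), restated at the same pitch.

repetition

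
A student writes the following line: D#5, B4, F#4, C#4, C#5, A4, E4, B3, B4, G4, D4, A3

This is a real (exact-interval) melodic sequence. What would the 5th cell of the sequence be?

Unit = 4 notes; the statements start on D#5, C#5, B4, moving down a 2nd each time.
Carrying on: A4 → G4.
So cell 5 is G4 Eb4 Bb3 F3.

G4 Eb4 Bb3 F3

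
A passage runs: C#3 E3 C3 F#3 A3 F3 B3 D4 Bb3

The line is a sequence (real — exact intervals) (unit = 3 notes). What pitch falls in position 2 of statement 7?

Bb5

Grouping in 3s, the 2nd note of each cell is E3, A3, D4.
Extending up a 4th: G4 → C5 → F5 → Bb5.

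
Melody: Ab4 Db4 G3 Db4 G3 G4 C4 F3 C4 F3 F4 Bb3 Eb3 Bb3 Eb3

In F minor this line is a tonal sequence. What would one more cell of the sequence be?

Eb4 Ab3 Db3 Ab3 Db3

Taking 5-note groups, the heads are Ab4, G4, F4: the pattern moves down a 2nd.
From Eb4 the diatonic shape gives Eb4 Ab3 Db3 Ab3 Db3.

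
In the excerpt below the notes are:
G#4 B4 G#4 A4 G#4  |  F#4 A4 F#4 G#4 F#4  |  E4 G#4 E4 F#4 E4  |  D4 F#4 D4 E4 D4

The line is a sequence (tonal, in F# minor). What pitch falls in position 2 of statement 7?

Grouping in 5s, the 2nd note of each cell is B4, A4, G#4, F#4.
Each moves down a 2nd. Continuing: E4 → D4 → C#4.

C#4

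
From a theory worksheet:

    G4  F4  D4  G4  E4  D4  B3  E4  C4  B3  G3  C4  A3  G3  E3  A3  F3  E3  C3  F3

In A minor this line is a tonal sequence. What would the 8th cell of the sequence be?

G2 F2 D2 G2

The 4-note cells begin on G4, E4, C4, A3, F3 — each down a 3rd from the last.
Carrying on: D3 → B2 → G2.
So cell 8 is G2 F2 D2 G2.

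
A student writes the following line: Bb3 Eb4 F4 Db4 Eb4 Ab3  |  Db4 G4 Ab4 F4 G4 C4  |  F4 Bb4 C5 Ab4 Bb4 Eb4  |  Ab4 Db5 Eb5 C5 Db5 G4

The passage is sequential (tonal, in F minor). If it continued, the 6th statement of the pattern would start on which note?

With a 6-note motive the entries are Bb3, Db4, F4, Ab4, each up a 3rd from the previous.
Extending the heads up a 3rd: C5 → Eb5.

Eb5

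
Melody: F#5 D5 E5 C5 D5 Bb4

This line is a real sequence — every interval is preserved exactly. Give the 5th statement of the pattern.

The 2-note cells begin on F#5, E5, D5 — each down a 2nd from the last.
Continuing the starts: C5 → Bb4.
Statement 5 starts on Bb4 and keeps the same exact contour: Bb4 Gb4.

Bb4 Gb4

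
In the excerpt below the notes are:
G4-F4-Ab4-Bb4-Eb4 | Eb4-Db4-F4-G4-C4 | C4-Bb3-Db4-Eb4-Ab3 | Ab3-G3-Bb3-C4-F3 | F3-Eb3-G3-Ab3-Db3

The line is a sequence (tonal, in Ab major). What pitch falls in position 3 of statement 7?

The unit is 5 notes. Position-3 pitches of the 5 shown cells: Ab4, F4, Db4, Bb3, G3.
Extending down a 3rd: Eb3 → C3.

C3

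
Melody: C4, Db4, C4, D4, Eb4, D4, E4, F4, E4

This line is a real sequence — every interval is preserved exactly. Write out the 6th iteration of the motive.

A#4 B4 A#4

Taking 3-note groups, the heads are C4, D4, E4: the pattern moves up a 2nd.
Extending up a 2nd: F#4 → G#4 → A#4.
So cell 6 is A#4 B4 A#4.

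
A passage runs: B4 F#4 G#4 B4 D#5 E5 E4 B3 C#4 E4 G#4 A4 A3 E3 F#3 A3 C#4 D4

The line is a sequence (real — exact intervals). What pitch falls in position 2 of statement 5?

D2

The unit is 6 notes. Position-2 pitches of the 3 shown cells: F#4, B3, E3.
Extending down a 5th: A2 → D2.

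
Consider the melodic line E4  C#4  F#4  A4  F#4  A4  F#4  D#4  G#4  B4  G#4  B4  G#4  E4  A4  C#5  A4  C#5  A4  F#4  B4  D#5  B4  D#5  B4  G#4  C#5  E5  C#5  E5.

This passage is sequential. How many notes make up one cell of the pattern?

6

30 notes total. Splitting into 5 groups of 6:
E4 C#4 F#4 A4 F#4 A4 | F#4 D#4 G#4 B4 G#4 B4 | G#4 E4 A4 C#5 A4 C#5 | A4 F#4 B4 D#5 B4 D#5 | B4 G#4 C#5 E5 C#5 E5
Every group is a transposition up a 2nd of the one before; no shorter unit works.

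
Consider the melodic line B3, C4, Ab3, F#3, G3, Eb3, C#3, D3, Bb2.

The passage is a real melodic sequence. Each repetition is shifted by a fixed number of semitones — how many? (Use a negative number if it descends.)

Unit = 3 notes; the statements start on B3, F#3, C#3, moving down a 4th each time.
B3 to F#3 spans -5 semitones.

-5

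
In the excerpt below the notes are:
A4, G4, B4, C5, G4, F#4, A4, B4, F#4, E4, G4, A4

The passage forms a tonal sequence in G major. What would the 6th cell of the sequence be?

C4 B3 D4 E4

Taking 4-note groups, the heads are A4, G4, F#4: the pattern moves down a 2nd.
Carrying on: E4 → D4 → C4.
From C4 the diatonic shape gives C4 B3 D4 E4.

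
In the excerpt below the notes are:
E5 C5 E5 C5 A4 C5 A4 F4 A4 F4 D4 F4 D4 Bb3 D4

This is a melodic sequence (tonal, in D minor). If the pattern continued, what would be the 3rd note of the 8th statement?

E3

The unit is 3 notes. Position-3 pitches of the 5 shown cells: E5, C5, A4, F4, D4.
Each moves down a 3rd. Continuing: Bb3 → G3 → E3.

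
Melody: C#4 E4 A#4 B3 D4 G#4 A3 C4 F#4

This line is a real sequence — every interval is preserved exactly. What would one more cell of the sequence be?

G3 Bb3 E4

The 3-note cells begin on C#4, B3, A3 — each down a 2nd from the last.
So cell 4 is G3 Bb3 E4.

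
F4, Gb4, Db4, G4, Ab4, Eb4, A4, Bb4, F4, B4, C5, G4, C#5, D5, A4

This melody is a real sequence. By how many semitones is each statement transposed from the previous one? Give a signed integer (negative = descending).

The 3-note cells begin on F4, G4, A4, B4, C#5 — each up a 2nd from the last.
F4→G4 is 67 − 65 = 2 semitones.

2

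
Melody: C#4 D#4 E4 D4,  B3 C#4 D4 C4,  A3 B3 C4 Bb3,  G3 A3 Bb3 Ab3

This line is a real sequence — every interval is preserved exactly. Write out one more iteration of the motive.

The 4-note cells begin on C#4, B3, A3, G3 — each down a 2nd from the last.
So cell 5 is F3 G3 Ab3 Gb3.

F3 G3 Ab3 Gb3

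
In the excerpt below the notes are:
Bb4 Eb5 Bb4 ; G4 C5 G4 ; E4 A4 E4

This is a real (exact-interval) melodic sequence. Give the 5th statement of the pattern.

The 3-note cells begin on Bb4, G4, E4 — each down a 3rd from the last.
Carrying on: C#4 → A#3.
From A#3 the exact shape gives A#3 D#4 A#3.

A#3 D#4 A#3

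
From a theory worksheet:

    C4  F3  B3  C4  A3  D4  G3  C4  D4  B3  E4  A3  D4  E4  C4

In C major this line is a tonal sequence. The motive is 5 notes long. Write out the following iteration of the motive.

F4 B3 E4 F4 D4

With a 5-note motive the entries are C4, D4, E4, each up a 2nd from the previous.
So cell 4 is F4 B3 E4 F4 D4.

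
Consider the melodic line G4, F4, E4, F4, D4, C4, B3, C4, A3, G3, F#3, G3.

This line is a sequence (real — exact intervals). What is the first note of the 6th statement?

F#2

Unit = 4 notes; the statements start on G4, D4, A3, moving down a 4th each time.
Extending the heads down a 4th: E3 → B2 → F#2.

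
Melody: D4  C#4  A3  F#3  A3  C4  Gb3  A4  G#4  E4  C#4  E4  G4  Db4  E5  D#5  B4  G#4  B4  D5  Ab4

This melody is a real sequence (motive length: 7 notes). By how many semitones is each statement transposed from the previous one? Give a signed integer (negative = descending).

Unit = 7 notes; the statements start on D4, A4, E5, moving up a 5th each time.
Counting half-steps from D4 to A4: 7.

7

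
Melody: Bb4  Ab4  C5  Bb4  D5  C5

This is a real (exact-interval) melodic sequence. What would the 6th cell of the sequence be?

G#5 F#5

The 2-note cells begin on Bb4, C5, D5 — each up a 2nd from the last.
Extending up a 2nd: E5 → F#5 → G#5.
So cell 6 is G#5 F#5.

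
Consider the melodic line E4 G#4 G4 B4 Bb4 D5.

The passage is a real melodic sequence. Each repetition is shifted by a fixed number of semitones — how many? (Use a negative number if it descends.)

3

The 2-note cells begin on E4, G4, Bb4 — each up a 3rd from the last.
E4 to G4 spans +3 semitones.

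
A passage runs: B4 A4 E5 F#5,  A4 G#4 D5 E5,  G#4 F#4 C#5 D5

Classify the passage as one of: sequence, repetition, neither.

Each 4-note cell is the previous one transposed down a 2nd.

sequence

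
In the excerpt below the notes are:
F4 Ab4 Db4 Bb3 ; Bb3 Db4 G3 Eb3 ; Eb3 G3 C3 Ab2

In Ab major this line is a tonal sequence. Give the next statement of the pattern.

The 4-note cells begin on F4, Bb3, Eb3 — each down a 5th from the last.
From Ab2 the diatonic shape gives Ab2 C3 F2 Db2.

Ab2 C3 F2 Db2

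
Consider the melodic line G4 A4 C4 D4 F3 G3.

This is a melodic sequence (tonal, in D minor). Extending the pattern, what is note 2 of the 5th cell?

With 2-note cells, note 2 of each statement runs A4, D4, G3.
Each moves down a 5th. Continuing: C3 → F2.

F2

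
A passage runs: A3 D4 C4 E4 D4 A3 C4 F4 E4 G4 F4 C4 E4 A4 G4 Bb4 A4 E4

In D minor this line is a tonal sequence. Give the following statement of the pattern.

G4 C5 Bb4 D5 C5 G4

With a 6-note motive the entries are A3, C4, E4, each up a 3rd from the previous.
So cell 4 is G4 C5 Bb4 D5 C5 G4.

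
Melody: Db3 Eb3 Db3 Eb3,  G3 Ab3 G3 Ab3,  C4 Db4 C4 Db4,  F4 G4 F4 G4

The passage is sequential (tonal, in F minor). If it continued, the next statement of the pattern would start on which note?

Unit = 4 notes; the statements start on Db3, G3, C4, F4, moving up a 4th each time.
The next head, up a 4th from F4, is Bb4.

Bb4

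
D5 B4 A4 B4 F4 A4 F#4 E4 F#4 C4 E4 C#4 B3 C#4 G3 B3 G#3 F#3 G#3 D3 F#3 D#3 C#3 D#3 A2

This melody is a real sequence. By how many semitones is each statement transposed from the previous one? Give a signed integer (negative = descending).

-5

With a 5-note motive the entries are D5, A4, E4, B3, F#3, each down a 4th from the previous.
Counting half-steps from D5 to A4: -5.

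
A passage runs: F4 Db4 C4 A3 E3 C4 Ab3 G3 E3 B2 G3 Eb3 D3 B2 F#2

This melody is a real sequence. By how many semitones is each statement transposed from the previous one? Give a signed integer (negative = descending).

-5

Taking 5-note groups, the heads are F4, C4, G3: the pattern moves down a 4th.
F4→C4 is 60 − 65 = -5 semitones.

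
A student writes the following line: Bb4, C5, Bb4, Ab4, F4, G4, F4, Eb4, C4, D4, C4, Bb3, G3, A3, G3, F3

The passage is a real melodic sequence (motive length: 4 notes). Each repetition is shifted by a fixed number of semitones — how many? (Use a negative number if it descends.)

-5

With a 4-note motive the entries are Bb4, F4, C4, G3, each down a 4th from the previous.
Counting half-steps from Bb4 to F4: -5.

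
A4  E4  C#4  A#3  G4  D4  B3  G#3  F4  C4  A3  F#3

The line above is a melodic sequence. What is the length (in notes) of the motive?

Try groups of 4 (3 cells in 12 notes):
A4 E4 C#4 A#3 | G4 D4 B3 G#3 | F4 C4 A3 F#3
Each cell is the previous one down a 2nd — so the unit is 4 notes.

4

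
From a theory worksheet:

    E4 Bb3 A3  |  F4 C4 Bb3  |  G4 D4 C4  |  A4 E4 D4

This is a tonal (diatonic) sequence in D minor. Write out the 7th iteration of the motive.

Unit = 3 notes; the statements start on E4, F4, G4, A4, moving up a 2nd each time.
Extending up a 2nd: Bb4 → C5 → D5.
So cell 7 is D5 A4 G4.

D5 A4 G4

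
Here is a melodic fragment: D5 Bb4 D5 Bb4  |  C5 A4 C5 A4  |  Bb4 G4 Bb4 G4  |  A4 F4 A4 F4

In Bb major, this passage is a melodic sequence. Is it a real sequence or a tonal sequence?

tonal

Every note is diatonic to Bb major.
Cell 1 has -4 semitones from note 1 to 2, but cell 2 has -3 — the interval quality changes while the contour stays the same, which is the hallmark of a tonal sequence.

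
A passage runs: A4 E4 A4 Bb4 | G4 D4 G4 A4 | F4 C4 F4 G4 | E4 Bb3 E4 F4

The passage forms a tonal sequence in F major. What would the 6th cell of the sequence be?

With a 4-note motive the entries are A4, G4, F4, E4, each down a 2nd from the previous.
Extending down a 2nd: D4 → C4.
Statement 6 starts on C4 and keeps the same diatonic contour: C4 G3 C4 D4.

C4 G3 C4 D4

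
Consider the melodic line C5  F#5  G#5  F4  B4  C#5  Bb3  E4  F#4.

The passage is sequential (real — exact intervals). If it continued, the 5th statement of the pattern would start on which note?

Ab2

With a 3-note motive the entries are C5, F4, Bb3, each down a 5th from the previous.
Continuing: Eb3 → Ab2. Statement 5 starts on Ab2.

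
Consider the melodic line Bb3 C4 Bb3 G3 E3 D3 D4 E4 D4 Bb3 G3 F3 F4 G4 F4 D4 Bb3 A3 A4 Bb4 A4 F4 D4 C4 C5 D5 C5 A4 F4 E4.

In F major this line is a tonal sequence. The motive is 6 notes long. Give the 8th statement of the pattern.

With a 6-note motive the entries are Bb3, D4, F4, A4, C5, each up a 3rd from the previous.
Continuing the starts: E5 → G5 → Bb5.
Statement 8 starts on Bb5 and keeps the same diatonic contour: Bb5 C6 Bb5 G5 E5 D5.

Bb5 C6 Bb5 G5 E5 D5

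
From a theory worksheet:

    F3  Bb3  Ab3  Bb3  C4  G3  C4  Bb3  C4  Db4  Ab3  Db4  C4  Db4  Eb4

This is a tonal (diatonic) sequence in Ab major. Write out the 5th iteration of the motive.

C4 F4 Eb4 F4 G4

Taking 5-note groups, the heads are F3, G3, Ab3: the pattern moves up a 2nd.
Carrying on: Bb3 → C4.
So cell 5 is C4 F4 Eb4 F4 G4.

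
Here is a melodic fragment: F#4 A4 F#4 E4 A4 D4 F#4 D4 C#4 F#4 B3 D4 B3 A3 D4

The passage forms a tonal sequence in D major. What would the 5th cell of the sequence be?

Taking 5-note groups, the heads are F#4, D4, B3: the pattern moves down a 3rd.
Carrying on: G3 → E3.
From E3 the diatonic shape gives E3 G3 E3 D3 G3.

E3 G3 E3 D3 G3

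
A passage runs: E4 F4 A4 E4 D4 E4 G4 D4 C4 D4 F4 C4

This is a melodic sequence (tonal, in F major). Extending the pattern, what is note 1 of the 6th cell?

Grouping in 4s, the 1st note of each cell is E4, D4, C4.
Carrying that down a 2nd forward: Bb3 → A3 → G3.

G3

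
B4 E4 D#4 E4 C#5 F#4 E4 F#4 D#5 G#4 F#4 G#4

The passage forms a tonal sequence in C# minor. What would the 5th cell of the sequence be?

F#5 B4 A4 B4

With a 4-note motive the entries are B4, C#5, D#5, each up a 2nd from the previous.
Extending up a 2nd: E5 → F#5.
So cell 5 is F#5 B4 A4 B4.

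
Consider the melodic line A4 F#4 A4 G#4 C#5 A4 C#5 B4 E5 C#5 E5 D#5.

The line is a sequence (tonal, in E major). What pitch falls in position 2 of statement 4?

Grouping in 4s, the 2nd note of each cell is F#4, A4, C#5.
Each moves up a 3rd; the next is E5.

E5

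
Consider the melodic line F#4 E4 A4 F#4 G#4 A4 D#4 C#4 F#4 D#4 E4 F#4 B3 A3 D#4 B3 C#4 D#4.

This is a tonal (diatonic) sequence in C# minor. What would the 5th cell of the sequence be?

E3 D#3 G#3 E3 F#3 G#3

Unit = 6 notes; the statements start on F#4, D#4, B3, moving down a 3rd each time.
Extending down a 3rd: G#3 → E3.
So cell 5 is E3 D#3 G#3 E3 F#3 G#3.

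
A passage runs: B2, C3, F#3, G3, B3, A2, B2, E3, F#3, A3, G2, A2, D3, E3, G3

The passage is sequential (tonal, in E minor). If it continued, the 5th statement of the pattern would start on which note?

E2

Taking 5-note groups, the heads are B2, A2, G2: the pattern moves down a 2nd.
Continuing: F#2 → E2. Statement 5 starts on E2.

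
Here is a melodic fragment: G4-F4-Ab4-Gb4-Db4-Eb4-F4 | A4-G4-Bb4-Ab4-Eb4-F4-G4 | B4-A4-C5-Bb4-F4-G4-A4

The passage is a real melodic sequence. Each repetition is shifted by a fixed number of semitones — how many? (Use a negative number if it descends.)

Taking 7-note groups, the heads are G4, A4, B4: the pattern moves up a 2nd.
G4→A4 is 69 − 67 = 2 semitones.

2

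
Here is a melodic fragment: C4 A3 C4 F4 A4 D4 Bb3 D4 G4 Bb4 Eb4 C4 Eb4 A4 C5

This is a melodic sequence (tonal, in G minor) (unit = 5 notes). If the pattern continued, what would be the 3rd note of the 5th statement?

Grouping in 5s, the 3rd note of each cell is C4, D4, Eb4.
Extending up a 2nd: F4 → G4.

G4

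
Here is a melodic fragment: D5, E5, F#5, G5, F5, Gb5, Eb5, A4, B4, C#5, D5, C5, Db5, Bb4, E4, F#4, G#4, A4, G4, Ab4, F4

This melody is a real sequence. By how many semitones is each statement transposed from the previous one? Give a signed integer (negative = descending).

Unit = 7 notes; the statements start on D5, A4, E4, moving down a 4th each time.
D5 to A4 spans -5 semitones.

-5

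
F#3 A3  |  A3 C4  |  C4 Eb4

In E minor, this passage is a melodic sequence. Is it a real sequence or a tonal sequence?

Each cell has the same semitone pattern (3,) — intervals are preserved exactly.
And Eb4 lies outside E minor, so the sequence is real rather than tonal.

real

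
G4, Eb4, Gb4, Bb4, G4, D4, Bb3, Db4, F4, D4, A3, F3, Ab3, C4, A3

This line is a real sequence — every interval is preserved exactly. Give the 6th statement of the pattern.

Taking 5-note groups, the heads are G4, D4, A3: the pattern moves down a 4th.
Continuing the starts: E3 → B2 → F#2.
So cell 6 is F#2 D2 F2 A2 F#2.

F#2 D2 F2 A2 F#2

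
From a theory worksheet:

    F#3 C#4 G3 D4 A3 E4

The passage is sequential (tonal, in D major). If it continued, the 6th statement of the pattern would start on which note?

Unit = 2 notes; the statements start on F#3, G3, A3, moving up a 2nd each time.
Continuing: B3 → C#4 → D4. Statement 6 starts on D4.

D4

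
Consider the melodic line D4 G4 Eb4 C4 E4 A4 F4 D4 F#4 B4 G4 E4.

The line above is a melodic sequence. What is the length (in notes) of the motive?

12 notes total. Splitting into 3 groups of 4:
D4 G4 Eb4 C4 | E4 A4 F4 D4 | F#4 B4 G4 E4
That's a consistent up a 2nd shift per cell, and no other grouping gives one.

4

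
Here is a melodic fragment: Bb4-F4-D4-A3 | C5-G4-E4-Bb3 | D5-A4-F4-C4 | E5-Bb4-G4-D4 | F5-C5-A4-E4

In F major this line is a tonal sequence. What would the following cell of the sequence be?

G5 D5 Bb4 F4

With a 4-note motive the entries are Bb4, C5, D5, E5, F5, each up a 2nd from the previous.
From G5 the diatonic shape gives G5 D5 Bb4 F4.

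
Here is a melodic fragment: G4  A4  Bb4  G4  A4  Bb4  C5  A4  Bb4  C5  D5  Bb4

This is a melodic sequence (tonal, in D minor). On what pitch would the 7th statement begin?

Unit = 4 notes; the statements start on G4, A4, Bb4, moving up a 2nd each time.
Extending the heads up a 2nd: C5 → D5 → E5 → F5.

F5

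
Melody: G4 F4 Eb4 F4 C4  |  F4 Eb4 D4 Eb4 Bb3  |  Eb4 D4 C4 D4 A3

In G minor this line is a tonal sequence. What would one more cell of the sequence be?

Taking 5-note groups, the heads are G4, F4, Eb4: the pattern moves down a 2nd.
Statement 4 starts on D4 and keeps the same diatonic contour: D4 C4 Bb3 C4 G3.

D4 C4 Bb3 C4 G3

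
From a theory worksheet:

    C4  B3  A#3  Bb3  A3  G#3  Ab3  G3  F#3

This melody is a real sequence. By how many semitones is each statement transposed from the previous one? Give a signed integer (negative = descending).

-2

With a 3-note motive the entries are C4, Bb3, Ab3, each down a 2nd from the previous.
C4 to Bb3 spans -2 semitones.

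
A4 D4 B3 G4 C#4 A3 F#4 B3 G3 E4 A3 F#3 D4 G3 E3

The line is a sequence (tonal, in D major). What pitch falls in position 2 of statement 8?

The unit is 3 notes. Position-2 pitches of the 5 shown cells: D4, C#4, B3, A3, G3.
Each moves down a 2nd. Continuing: F#3 → E3 → D3.

D3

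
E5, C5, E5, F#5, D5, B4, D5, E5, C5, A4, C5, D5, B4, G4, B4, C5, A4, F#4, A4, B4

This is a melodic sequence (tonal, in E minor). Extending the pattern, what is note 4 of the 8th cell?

With 4-note cells, note 4 of each statement runs F#5, E5, D5, C5, B4.
Each moves down a 2nd. Continuing: A4 → G4 → F#4.

F#4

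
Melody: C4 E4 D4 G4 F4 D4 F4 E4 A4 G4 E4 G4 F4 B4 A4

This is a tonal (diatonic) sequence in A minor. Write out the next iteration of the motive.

Unit = 5 notes; the statements start on C4, D4, E4, moving up a 2nd each time.
Statement 4 starts on F4 and keeps the same diatonic contour: F4 A4 G4 C5 B4.

F4 A4 G4 C5 B4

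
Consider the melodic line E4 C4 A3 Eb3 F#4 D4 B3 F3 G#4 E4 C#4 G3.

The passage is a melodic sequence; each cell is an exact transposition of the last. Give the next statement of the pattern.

Taking 4-note groups, the heads are E4, F#4, G#4: the pattern moves up a 2nd.
From A#4 the exact shape gives A#4 F#4 D#4 A3.

A#4 F#4 D#4 A3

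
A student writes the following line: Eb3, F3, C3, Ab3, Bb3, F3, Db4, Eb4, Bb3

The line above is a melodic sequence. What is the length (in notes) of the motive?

3

9 notes total. Splitting into 3 groups of 3:
Eb3 F3 C3 | Ab3 Bb3 F3 | Db4 Eb4 Bb3
That's a consistent up a 4th shift per cell, and no other grouping gives one.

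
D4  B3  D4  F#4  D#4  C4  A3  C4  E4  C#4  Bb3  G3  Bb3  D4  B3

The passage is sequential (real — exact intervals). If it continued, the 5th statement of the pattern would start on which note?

Gb3

The 5-note cells begin on D4, C4, Bb3 — each down a 2nd from the last.
Continuing: Ab3 → Gb3. Statement 5 starts on Gb3.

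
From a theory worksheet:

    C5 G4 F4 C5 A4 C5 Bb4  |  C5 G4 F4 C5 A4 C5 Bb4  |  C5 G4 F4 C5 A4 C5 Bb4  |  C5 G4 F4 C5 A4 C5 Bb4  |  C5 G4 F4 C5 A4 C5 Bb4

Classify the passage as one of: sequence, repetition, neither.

repetition

Each 7-note cell is identical (C5 G4 F4 C5 A4 C5 Bb4), restated at the same pitch.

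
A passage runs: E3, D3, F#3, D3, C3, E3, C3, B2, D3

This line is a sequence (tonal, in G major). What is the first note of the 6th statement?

G2

With a 3-note motive the entries are E3, D3, C3, each down a 2nd from the previous.
Extending the heads down a 2nd: B2 → A2 → G2.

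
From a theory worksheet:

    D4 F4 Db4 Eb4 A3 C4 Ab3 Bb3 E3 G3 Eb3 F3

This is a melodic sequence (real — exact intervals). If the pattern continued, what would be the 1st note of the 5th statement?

F#2

The unit is 4 notes. Position-1 pitches of the 3 shown cells: D4, A3, E3.
Extending down a 4th: B2 → F#2.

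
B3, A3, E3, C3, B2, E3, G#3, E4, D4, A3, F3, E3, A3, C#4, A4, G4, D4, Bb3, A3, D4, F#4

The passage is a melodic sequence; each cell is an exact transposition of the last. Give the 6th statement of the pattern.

C6 Bb5 F5 Db5 C5 F5 A5

The 7-note cells begin on B3, E4, A4 — each up a 4th from the last.
Extending up a 4th: D5 → G5 → C6.
From C6 the exact shape gives C6 Bb5 F5 Db5 C5 F5 A5.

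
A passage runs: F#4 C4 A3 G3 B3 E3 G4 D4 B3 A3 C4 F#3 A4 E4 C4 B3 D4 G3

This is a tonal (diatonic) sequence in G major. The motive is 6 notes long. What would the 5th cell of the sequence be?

C5 G4 E4 D4 F#4 B3

With a 6-note motive the entries are F#4, G4, A4, each up a 2nd from the previous.
Continuing the starts: B4 → C5.
So cell 5 is C5 G4 E4 D4 F#4 B3.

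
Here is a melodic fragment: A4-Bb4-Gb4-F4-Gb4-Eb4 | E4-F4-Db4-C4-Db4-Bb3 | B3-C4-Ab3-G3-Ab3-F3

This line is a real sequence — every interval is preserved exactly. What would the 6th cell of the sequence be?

G#2 A2 F2 E2 F2 D2

Unit = 6 notes; the statements start on A4, E4, B3, moving down a 4th each time.
Carrying on: F#3 → C#3 → G#2.
From G#2 the exact shape gives G#2 A2 F2 E2 F2 D2.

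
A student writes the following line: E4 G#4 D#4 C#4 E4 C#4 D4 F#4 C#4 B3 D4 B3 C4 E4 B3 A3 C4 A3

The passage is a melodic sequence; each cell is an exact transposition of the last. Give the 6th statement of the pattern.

Gb3 Bb3 F3 Eb3 Gb3 Eb3

Taking 6-note groups, the heads are E4, D4, C4: the pattern moves down a 2nd.
Continuing the starts: Bb3 → Ab3 → Gb3.
Statement 6 starts on Gb3 and keeps the same exact contour: Gb3 Bb3 F3 Eb3 Gb3 Eb3.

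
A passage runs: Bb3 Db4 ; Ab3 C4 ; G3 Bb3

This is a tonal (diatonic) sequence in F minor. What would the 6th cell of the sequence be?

With a 2-note motive the entries are Bb3, Ab3, G3, each down a 2nd from the previous.
Extending down a 2nd: F3 → Eb3 → Db3.
Statement 6 starts on Db3 and keeps the same diatonic contour: Db3 F3.

Db3 F3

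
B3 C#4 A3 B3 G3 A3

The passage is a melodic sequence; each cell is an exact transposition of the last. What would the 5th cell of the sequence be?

Taking 2-note groups, the heads are B3, A3, G3: the pattern moves down a 2nd.
Extending down a 2nd: F3 → Eb3.
From Eb3 the exact shape gives Eb3 F3.

Eb3 F3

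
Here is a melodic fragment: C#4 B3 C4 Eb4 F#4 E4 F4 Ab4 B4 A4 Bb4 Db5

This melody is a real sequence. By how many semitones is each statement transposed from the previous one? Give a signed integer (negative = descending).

5

Taking 4-note groups, the heads are C#4, F#4, B4: the pattern moves up a 4th.
C#4 to F#4 spans +5 semitones.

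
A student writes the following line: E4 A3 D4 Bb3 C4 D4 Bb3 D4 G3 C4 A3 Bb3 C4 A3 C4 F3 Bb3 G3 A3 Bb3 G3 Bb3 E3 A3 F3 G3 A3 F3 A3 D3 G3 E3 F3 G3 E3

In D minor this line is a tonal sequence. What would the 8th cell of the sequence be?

Unit = 7 notes; the statements start on E4, D4, C4, Bb3, A3, moving down a 2nd each time.
Continuing the starts: G3 → F3 → E3.
So cell 8 is E3 A2 D3 Bb2 C3 D3 Bb2.

E3 A2 D3 Bb2 C3 D3 Bb2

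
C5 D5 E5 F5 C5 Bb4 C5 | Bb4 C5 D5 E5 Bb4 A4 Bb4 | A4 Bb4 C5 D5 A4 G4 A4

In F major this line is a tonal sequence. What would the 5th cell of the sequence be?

Unit = 7 notes; the statements start on C5, Bb4, A4, moving down a 2nd each time.
Continuing the starts: G4 → F4.
So cell 5 is F4 G4 A4 Bb4 F4 E4 F4.

F4 G4 A4 Bb4 F4 E4 F4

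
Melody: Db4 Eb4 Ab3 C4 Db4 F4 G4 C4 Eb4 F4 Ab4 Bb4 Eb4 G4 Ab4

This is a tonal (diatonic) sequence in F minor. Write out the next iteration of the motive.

The 5-note cells begin on Db4, F4, Ab4 — each up a 3rd from the last.
So cell 4 is C5 Db5 G4 Bb4 C5.

C5 Db5 G4 Bb4 C5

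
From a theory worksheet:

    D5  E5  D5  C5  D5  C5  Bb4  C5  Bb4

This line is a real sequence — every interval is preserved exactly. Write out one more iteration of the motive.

Ab4 Bb4 Ab4

Unit = 3 notes; the statements start on D5, C5, Bb4, moving down a 2nd each time.
So cell 4 is Ab4 Bb4 Ab4.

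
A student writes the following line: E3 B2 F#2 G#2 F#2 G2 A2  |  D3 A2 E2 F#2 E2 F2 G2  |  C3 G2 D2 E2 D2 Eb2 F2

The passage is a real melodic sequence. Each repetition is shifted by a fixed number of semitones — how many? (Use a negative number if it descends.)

With a 7-note motive the entries are E3, D3, C3, each down a 2nd from the previous.
E3 to D3 spans -2 semitones.

-2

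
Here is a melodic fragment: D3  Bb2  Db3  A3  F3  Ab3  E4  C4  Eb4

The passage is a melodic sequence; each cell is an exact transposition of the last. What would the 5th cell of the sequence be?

With a 3-note motive the entries are D3, A3, E4, each up a 5th from the previous.
Extending up a 5th: B4 → F#5.
Statement 5 starts on F#5 and keeps the same exact contour: F#5 D5 F5.

F#5 D5 F5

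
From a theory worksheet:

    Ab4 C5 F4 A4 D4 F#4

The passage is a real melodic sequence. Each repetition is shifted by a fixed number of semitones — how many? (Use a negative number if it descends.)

-3

Taking 2-note groups, the heads are Ab4, F4, D4: the pattern moves down a 3rd.
Ab4 to F4 spans -3 semitones.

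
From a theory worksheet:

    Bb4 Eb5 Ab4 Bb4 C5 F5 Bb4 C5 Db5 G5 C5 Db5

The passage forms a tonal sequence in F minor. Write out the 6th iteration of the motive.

Taking 4-note groups, the heads are Bb4, C5, Db5: the pattern moves up a 2nd.
Extending up a 2nd: Eb5 → F5 → G5.
From G5 the diatonic shape gives G5 C6 F5 G5.

G5 C6 F5 G5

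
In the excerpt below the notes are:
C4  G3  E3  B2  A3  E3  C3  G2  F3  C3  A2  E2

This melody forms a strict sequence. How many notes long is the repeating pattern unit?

4

Try groups of 4 (3 cells in 12 notes):
C4 G3 E3 B2 | A3 E3 C3 G2 | F3 C3 A2 E2
Each cell is the previous one down a 3rd — so the unit is 4 notes.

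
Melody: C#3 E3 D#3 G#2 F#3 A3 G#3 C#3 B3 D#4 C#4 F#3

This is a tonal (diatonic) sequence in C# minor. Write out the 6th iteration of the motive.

The 4-note cells begin on C#3, F#3, B3 — each up a 4th from the last.
Extending up a 4th: E4 → A4 → D#5.
So cell 6 is D#5 F#5 E5 A4.

D#5 F#5 E5 A4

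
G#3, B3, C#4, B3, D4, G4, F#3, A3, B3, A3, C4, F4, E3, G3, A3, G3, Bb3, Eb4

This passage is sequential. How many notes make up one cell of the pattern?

6

There are 18 notes; a 6-note unit gives 3 cells:
G#3 B3 C#4 B3 D4 G4 | F#3 A3 B3 A3 C4 F4 | E3 G3 A3 G3 Bb3 Eb4
Each cell is the previous one down a 2nd — so the unit is 6 notes.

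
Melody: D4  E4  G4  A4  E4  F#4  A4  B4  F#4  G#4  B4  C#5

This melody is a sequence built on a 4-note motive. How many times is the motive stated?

12 notes in groups of 4 gives 12/4 = 3 statements.
Starts: D4, E4, F#4 — each up a 2nd.

3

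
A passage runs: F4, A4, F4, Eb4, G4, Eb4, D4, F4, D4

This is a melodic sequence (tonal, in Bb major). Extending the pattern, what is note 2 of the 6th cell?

The unit is 3 notes. Position-2 pitches of the 3 shown cells: A4, G4, F4.
Carrying that down a 2nd forward: Eb4 → D4 → C4.

C4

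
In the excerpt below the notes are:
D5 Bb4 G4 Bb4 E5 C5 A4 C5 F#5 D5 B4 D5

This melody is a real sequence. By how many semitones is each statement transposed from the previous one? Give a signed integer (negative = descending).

2

Unit = 4 notes; the statements start on D5, E5, F#5, moving up a 2nd each time.
Counting half-steps from D5 to E5: 2.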